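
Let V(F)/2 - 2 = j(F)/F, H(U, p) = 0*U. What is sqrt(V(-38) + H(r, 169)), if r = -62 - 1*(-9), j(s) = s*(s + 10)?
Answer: 2*I*sqrt(13) ≈ 7.2111*I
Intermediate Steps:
j(s) = s*(10 + s)
r = -53 (r = -62 + 9 = -53)
H(U, p) = 0
V(F) = 24 + 2*F (V(F) = 4 + 2*((F*(10 + F))/F) = 4 + 2*(10 + F) = 4 + (20 + 2*F) = 24 + 2*F)
sqrt(V(-38) + H(r, 169)) = sqrt((24 + 2*(-38)) + 0) = sqrt((24 - 76) + 0) = sqrt(-52 + 0) = sqrt(-52) = 2*I*sqrt(13)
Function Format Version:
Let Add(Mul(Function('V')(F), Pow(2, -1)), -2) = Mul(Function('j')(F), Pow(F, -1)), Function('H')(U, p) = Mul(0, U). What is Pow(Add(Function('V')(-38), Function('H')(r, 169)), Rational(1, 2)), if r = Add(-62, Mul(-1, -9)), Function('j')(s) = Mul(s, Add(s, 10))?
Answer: Mul(2, I, Pow(13, Rational(1, 2))) ≈ Mul(7.2111, I)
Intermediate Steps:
Function('j')(s) = Mul(s, Add(10, s))
r = -53 (r = Add(-62, 9) = -53)
Function('H')(U, p) = 0
Function('V')(F) = Add(24, Mul(2, F)) (Function('V')(F) = Add(4, Mul(2, Mul(Mul(F, Add(10, F)), Pow(F, -1)))) = Add(4, Mul(2, Add(10, F))) = Add(4, Add(20, Mul(2, F))) = Add(24, Mul(2, F)))
Pow(Add(Function('V')(-38), Function('H')(r, 169)), Rational(1, 2)) = Pow(Add(Add(24, Mul(2, -38)), 0), Rational(1, 2)) = Pow(Add(Add(24, -76), 0), Rational(1, 2)) = Pow(Add(-52, 0), Rational(1, 2)) = Pow(-52, Rational(1, 2)) = Mul(2, I, Pow(13, Rational(1, 2)))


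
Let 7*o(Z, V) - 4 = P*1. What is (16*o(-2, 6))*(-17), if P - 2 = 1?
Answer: -272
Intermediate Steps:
P = 3 (P = 2 + 1 = 3)
o(Z, V) = 1 (o(Z, V) = 4/7 + (3*1)/7 = 4/7 + (⅐)*3 = 4/7 + 3/7 = 1)
(16*o(-2, 6))*(-17) = (16*1)*(-17) = 16*(-17) = -272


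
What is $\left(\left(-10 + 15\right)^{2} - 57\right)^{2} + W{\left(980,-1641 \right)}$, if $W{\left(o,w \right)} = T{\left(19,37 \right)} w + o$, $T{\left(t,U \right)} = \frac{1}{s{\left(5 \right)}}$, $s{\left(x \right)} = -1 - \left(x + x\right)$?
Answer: $\frac{23685}{11} \approx 2153.2$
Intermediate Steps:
$s{\left(x \right)} = -1 - 2 x$
$T{\left(t,U \right)} = - \frac{1}{11}$ ($T{\left(t,U \right)} = \frac{1}{-1 - 10} = \frac{1}{-11} = - \frac{1}{11}$)
$W{\left(o,w \right)} = o - \frac{w}{11}$ ($W{\left(o,w \right)} = - \frac{w}{11} + o = o - \frac{w}{11}$)
$\left(\left(-10 + 15\right)^{2} - 57\right)^{2} + W{\left(980,-1641 \right)} = \left(\left(-10 + 15\right)^{2} - 57\right)^{2} + \left(980 - - \frac{1641}{11}\right) = \left(5^{2} - 57\right)^{2} + \left(980 + \frac{1641}{11}\right) = \left(25 - 57\right)^{2} + \frac{12421}{11} = \left(-32\right)^{2} + \frac{12421}{11} = 1024 + \frac{12421}{11} = \frac{23685}{11}$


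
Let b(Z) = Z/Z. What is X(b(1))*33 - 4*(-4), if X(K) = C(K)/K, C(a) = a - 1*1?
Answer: 16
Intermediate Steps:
b(Z) = 1
C(a) = -1 + a (C(a) = a - 1 = -1 + a)
X(K) = (-1 + K)/K
X(b(1))*33 - 4*(-4) = ((-1 + 1)/1)*33 - 4*(-4) = (1*0)*33 + 16 = 0*33 + 16 = 0 + 16 = 16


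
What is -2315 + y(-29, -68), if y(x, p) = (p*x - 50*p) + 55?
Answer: 3112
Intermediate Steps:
y(x, p) = 55 - 50*p + p*x (y(x, p) = (-50*p + p*x) + 55 = 55 - 50*p + p*x)
-2315 + y(-29, -68) = -2315 + (55 - 50*(-68) - 68*(-29)) = -2315 + (55 + 3400 + 1972) = -2315 + 5427 = 3112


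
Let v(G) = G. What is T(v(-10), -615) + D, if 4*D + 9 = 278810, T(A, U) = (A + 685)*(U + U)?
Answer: -3042199/4 ≈ -7.6055e+5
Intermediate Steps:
T(A, U) = 2*U*(685 + A) (T(A, U) = (685 + A)*(2*U) = 2*U*(685 + A))
D = 278801/4 (D = -9/4 + (1/4)*278810 = -9/4 + 139405/2 = 278801/4 ≈ 69700.)
T(v(-10), -615) + D = 2*(-615)*(685 - 10) + 278801/4 = 2*(-615)*675 + 278801/4 = -830250 + 278801/4 = -3042199/4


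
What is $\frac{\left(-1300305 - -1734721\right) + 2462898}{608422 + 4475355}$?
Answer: $\frac{2897314}{5083777} \approx 0.56991$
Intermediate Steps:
$\frac{\left(-1300305 - -1734721\right) + 2462898}{608422 + 4475355} = \frac{\left(-1300305 + 1734721\right) + 2462898}{5083777} = \left(434416 + 2462898\right) \frac{1}{5083777} = 2897314 \cdot \frac{1}{5083777} = \frac{2897314}{5083777}$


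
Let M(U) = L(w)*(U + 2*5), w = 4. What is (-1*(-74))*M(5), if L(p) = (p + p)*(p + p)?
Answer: 71040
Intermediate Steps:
L(p) = 4*p**2 (L(p) = (2*p)*(2*p) = 4*p**2)
M(U) = 640 + 64*U (M(U) = (4*4**2)*(U + 2*5) = (4*16)*(U + 10) = 64*(10 + U) = 640 + 64*U)
(-1*(-74))*M(5) = (-1*(-74))*(640 + 64*5) = 74*(640 + 320) = 74*960 = 71040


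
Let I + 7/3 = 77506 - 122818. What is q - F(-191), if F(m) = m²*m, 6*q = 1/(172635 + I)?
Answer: 5322923885805/763924 ≈ 6.9679e+6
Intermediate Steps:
I = -135943/3 (I = -7/3 + (77506 - 122818) = -7/3 - 45312 = -135943/3 ≈ -45314.)
q = 1/763924 (q = 1/(6*(172635 - 135943/3)) = 1/(6*(381962/3)) = (⅙)*(3/381962) = 1/763924 ≈ 1.3090e-6)
F(m) = m³
q - F(-191) = 1/763924 - 1*(-191)³ = 1/763924 - 1*(-6967871) = 1/763924 + 6967871 = 5322923885805/763924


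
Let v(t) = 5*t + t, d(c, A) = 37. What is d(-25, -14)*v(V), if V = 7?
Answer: 1554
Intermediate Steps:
v(t) = 6*t
d(-25, -14)*v(V) = 37*(6*7) = 37*42 = 1554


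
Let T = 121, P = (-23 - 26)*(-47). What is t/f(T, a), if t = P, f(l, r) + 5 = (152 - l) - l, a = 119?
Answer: -2303/95 ≈ -24.242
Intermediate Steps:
P = 2303 (P = -49*(-47) = 2303)
f(l, r) = 147 - 2*l (f(l, r) = -5 + ((152 - l) - l) = -5 + (152 - 2*l) = 147 - 2*l)
t = 2303
t/f(T, a) = 2303/(147 - 2*121) = 2303/(147 - 242) = 2303/(-95) = 2303*(-1/95) = -2303/95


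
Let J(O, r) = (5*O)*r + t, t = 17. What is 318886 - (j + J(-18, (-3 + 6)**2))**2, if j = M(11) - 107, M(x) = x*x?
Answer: -287955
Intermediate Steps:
M(x) = x**2
j = 14 (j = 11**2 - 107 = 121 - 107 = 14)
J(O, r) = 17 + 5*O*r (J(O, r) = (5*O)*r + 17 = 5*O*r + 17 = 17 + 5*O*r)
318886 - (j + J(-18, (-3 + 6)**2))**2 = 318886 - (14 + (17 + 5*(-18)*(-3 + 6)**2))**2 = 318886 - (14 + (17 + 5*(-18)*3**2))**2 = 318886 - (14 + (17 + 5*(-18)*9))**2 = 318886 - (14 + (17 - 810))**2 = 318886 - (14 - 793)**2 = 318886 - 1*(-779)**2 = 318886 - 1*606841 = 318886 - 606841 = -287955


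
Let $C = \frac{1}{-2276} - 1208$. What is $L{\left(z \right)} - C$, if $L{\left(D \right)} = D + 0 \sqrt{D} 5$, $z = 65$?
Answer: $\frac{2897349}{2276} \approx 1273.0$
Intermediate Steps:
$C = - \frac{2749409}{2276}$ ($C = - \frac{1}{2276} - 1208 = - \frac{2749409}{2276} \approx -1208.0$)
$L{\left(D \right)} = D$ ($L{\left(D \right)} = D + 0 \cdot 5 = D + 0 = D$)
$L{\left(z \right)} - C = 65 - - \frac{2749409}{2276} = 65 + \frac{2749409}{2276} = \frac{2897349}{2276}$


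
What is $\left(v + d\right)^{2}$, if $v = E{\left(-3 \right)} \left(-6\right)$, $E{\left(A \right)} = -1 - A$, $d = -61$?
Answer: $5329$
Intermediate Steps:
$v = -12$ ($v = \left(-1 - -3\right) \left(-6\right) = \left(-1 + 3\right) \left(-6\right) = 2 \left(-6\right) = -12$)
$\left(v + d\right)^{2} = \left(-12 - 61\right)^{2} = \left(-73\right)^{2} = 5329$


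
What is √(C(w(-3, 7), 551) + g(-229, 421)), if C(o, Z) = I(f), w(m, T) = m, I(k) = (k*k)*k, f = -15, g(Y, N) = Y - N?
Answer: 5*I*√161 ≈ 63.443*I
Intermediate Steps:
I(k) = k³ (I(k) = k²*k = k³)
C(o, Z) = -3375 (C(o, Z) = (-15)³ = -3375)
√(C(w(-3, 7), 551) + g(-229, 421)) = √(-3375 + (-229 - 1*421)) = √(-3375 + (-229 - 421)) = √(-3375 - 650) = √(-4025) = 5*I*√161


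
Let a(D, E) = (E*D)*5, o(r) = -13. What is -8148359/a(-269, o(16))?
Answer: -8148359/17485 ≈ -466.02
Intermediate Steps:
a(D, E) = 5*D*E (a(D, E) = (D*E)*5 = 5*D*E)
-8148359/a(-269, o(16)) = -8148359/(5*(-269)*(-13)) = -8148359/17485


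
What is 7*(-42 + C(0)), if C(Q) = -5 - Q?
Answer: -329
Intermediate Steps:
7*(-42 + C(0)) = 7*(-42 + (-5 - 1*0)) = 7*(-42 + (-5 + 0)) = 7*(-42 - 5) = 7*(-47) = -329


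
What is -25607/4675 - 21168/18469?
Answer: -51990553/7849325 ≈ -6.6236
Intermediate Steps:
-25607/4675 - 21168/18469 = -51990553/7849325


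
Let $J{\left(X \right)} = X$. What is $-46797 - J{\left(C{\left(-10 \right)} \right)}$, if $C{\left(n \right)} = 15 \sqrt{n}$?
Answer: $-46797 - 15 i \sqrt{10} \approx -46797.0 - 47.434 i$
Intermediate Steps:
$-46797 - J{\left(C{\left(-10 \right)} \right)} = -46797 - 15 \sqrt{-10} = -46797 - 15 i \sqrt{10}$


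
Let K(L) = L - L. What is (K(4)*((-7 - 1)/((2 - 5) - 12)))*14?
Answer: 0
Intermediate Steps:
K(L) = 0
(K(4)*((-7 - 1)/((2 - 5) - 12)))*14 = (0*((-7 - 1)/((2 - 5) - 12)))*14 = (0*(-8/(-3 - 12)))*14 = (0*(-8/(-15)))*14 = (0*(-8*(-1/15)))*14 = (0*(8/15))*14 = 0*14 = 0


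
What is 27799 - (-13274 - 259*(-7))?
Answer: 39260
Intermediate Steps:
27799 - (-13274 - 259*(-7)) = 27799 - (-13274 - 1*(-1813)) = 27799 - (-13274 + 1813) = 27799 - 1*(-11461) = 27799 + 11461 = 39260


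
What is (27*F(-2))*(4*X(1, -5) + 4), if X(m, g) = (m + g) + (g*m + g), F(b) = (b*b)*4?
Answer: -22464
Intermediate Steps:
F(b) = 4*b² (F(b) = b²*4 = 4*b²)
X(m, g) = m + 2*g + g*m (X(m, g) = (g + m) + (g + g*m) = m + 2*g + g*m)
(27*F(-2))*(4*X(1, -5) + 4) = (27*(4*(-2)²))*(4*(1 + 2*(-5) - 5*1) + 4) = (27*(4*4))*(4*(1 - 10 - 5) + 4) = (27*16)*(4*(-14) + 4) = 432*(-56 + 4) = 432*(-52) = -22464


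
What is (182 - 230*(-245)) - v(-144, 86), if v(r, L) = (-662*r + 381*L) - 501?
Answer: -71061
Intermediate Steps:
v(r, L) = -501 - 662*r + 381*L
(182 - 230*(-245)) - v(-144, 86) = (182 - 230*(-245)) - (-501 - 662*(-144) + 381*86) = (182 + 56350) - (-501 + 95328 + 32766) = 56532 - 1*127593 = 56532 - 127593 = -71061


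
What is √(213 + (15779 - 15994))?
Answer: I*√2 ≈ 1.4142*I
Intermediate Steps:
√(213 + (15779 - 15994)) = √(213 - 215) = √(-2) = I*√2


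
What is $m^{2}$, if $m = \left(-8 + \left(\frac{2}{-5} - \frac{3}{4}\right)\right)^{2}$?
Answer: $\frac{1121513121}{160000} \approx 7009.5$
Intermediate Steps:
$m = \frac{33489}{400}$ ($m = \left(-8 + \left(2 \left(- \frac{1}{5}\right) - \frac{3}{4}\right)\right)^{2} = \left(-8 - \frac{23}{20}\right)^{2} = \left(- \frac{183}{20}\right)^{2} = \frac{33489}{400} \approx 83.723$)
$m^{2} = \left(\frac{33489}{400}\right)^{2} = \frac{1121513121}{160000}$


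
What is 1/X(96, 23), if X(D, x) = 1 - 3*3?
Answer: -1/8 ≈ -0.12500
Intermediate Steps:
X(D, x) = -8 (X(D, x) = 1 - 9 = -8)
1/X(96, 23) = 1/(-8) = -1/8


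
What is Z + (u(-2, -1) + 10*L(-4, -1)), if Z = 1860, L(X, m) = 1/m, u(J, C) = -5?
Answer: 1845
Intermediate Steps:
L(X, m) = 1/m
Z + (u(-2, -1) + 10*L(-4, -1)) = 1860 + (-5 + 10/(-1)) = 1860 + (-5 + 10*(-1)) = 1860 + (-5 - 10) = 1860 - 15 = 1845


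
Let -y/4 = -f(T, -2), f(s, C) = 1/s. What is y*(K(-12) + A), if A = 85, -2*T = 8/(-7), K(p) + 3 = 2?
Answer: 588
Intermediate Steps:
K(p) = -1 (K(p) = -3 + 2 = -1)
T = 4/7 (T = -4/(-7) = -4*(-1)/7 = -½*(-8/7) = 4/7 ≈ 0.57143)
y = 7 (y = -(-4)/4/7 = -(-4)*7/4 = -4*(-7/4) = 7)
y*(K(-12) + A) = 7*(-1 + 85) = 7*84 = 588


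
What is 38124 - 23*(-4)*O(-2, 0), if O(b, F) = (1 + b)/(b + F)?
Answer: 38170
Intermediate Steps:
O(b, F) = (1 + b)/(F + b)
38124 - 23*(-4)*O(-2, 0) = 38124 - 23*(-4)*(1 - 2)/(0 - 2) = 38124 - (-92)*-1/(-2) = 38124 - (-92)*(-1/2*(-1)) = 38124 - (-92)/2 = 38124 - 1*(-46) = 38124 + 46 = 38170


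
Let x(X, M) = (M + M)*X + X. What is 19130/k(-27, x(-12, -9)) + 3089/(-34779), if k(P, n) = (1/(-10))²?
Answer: 66532223911/34779 ≈ 1.9130e+6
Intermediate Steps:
x(X, M) = X + 2*M*X (x(X, M) = (2*M)*X + X = 2*M*X + X = X + 2*M*X)
k(P, n) = 1/100 (k(P, n) = (-⅒)² = 1/100)
19130/k(-27, x(-12, -9)) + 3089/(-34779) = 19130/(1/100) + 3089/(-34779) = 19130*100 + 3089*(-1/34779) = 1913000 - 3089/34779 = 66532223911/34779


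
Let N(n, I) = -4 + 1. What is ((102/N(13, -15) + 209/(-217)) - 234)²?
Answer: 3406473225/47089 ≈ 72341.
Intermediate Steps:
N(n, I) = -3
((102/N(13, -15) + 209/(-217)) - 234)² = ((102/(-3) + 209/(-217)) - 234)² = ((102*(-⅓) + 209*(-1/217)) - 234)² = ((-34 - 209/217) - 234)² = (-7587/217 - 234)² = (-58365/217)² = 3406473225/47089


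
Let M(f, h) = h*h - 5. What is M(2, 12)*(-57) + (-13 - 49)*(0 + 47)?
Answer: -10837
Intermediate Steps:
M(f, h) = -5 + h² (M(f, h) = h² - 5 = -5 + h²)
M(2, 12)*(-57) + (-13 - 49)*(0 + 47) = (-5 + 12²)*(-57) + (-13 - 49)*(0 + 47) = (-5 + 144)*(-57) - 62*47 = 139*(-57) - 2914 = -7923 - 2914 = -10837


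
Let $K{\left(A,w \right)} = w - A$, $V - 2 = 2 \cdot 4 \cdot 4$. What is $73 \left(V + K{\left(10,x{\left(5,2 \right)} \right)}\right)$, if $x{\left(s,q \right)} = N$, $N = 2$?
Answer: $1898$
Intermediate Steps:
$x{\left(s,q \right)} = 2$
$V = 34$ ($V = 2 + 2 \cdot 4 \cdot 4 = 2 + 8 \cdot 4 = 2 + 32 = 34$)
$73 \left(V + K{\left(10,x{\left(5,2 \right)} \right)}\right) = 73 \left(34 + \left(2 - 10\right)\right) = 73 \left(34 - 8\right) = 73 \cdot 26 = 1898$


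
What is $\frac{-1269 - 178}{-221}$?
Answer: $\frac{1447}{221} \approx 6.5475$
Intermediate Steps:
$\frac{-1269 - 178}{-221} = \left(- \frac{1}{221}\right) \left(-1447\right) = \frac{1447}{221}$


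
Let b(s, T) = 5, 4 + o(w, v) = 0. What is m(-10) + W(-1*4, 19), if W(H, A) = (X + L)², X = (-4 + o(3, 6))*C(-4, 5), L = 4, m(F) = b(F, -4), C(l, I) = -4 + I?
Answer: 21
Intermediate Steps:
o(w, v) = -4 (o(w, v) = -4 + 0 = -4)
m(F) = 5
X = -8 (X = (-4 - 4)*(-4 + 5) = -8*1 = -8)
W(H, A) = 16 (W(H, A) = (-8 + 4)² = (-4)² = 16)
m(-10) + W(-1*4, 19) = 5 + 16 = 21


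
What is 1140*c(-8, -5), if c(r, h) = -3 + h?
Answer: -9120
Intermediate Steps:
1140*c(-8, -5) = 1140*(-3 - 5) = 1140*(-8) = -9120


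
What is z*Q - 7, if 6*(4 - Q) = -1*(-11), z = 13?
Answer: 127/6 ≈ 21.167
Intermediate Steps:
Q = 13/6 (Q = 4 - (-1)*(-11)/6 = 4 - ⅙*11 = 4 - 11/6 = 13/6 ≈ 2.1667)
z*Q - 7 = 13*(13/6) - 7 = 169/6 - 7 = 127/6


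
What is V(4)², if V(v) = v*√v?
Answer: 64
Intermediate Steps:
V(v) = v^(3/2)
V(4)² = (4^(3/2))² = 8² = 64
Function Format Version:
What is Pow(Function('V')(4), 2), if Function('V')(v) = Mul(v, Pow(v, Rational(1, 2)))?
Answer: 64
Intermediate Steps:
Function('V')(v) = Pow(v, Rational(3, 2))
Pow(Function('V')(4), 2) = Pow(Pow(4, Rational(3, 2)), 2) = Pow(8, 2) = 64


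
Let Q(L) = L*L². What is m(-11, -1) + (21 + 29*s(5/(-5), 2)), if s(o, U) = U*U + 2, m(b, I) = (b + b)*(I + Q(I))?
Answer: 239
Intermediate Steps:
Q(L) = L³
m(b, I) = 2*b*(I + I³) (m(b, I) = (b + b)*(I + I³) = (2*b)*(I + I³) = 2*b*(I + I³))
s(o, U) = 2 + U² (s(o, U) = U² + 2 = 2 + U²)
m(-11, -1) + (21 + 29*s(5/(-5), 2)) = 2*(-1)*(-11)*(1 + (-1)²) + (21 + 29*(2 + 2²)) = 2*(-1)*(-11)*(1 + 1) + (21 + 29*(2 + 4)) = 2*(-1)*(-11)*2 + (21 + 29*6) = 44 + (21 + 174) = 44 + 195 = 239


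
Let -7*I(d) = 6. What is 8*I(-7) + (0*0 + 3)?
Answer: -27/7 ≈ -3.8571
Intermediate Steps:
I(d) = -6/7 (I(d) = -1/7*6 = -6/7)
8*I(-7) + (0*0 + 3) = 8*(-6/7) + (0*0 + 3) = -48/7 + (0 + 3) = -48/7 + 3 = -27/7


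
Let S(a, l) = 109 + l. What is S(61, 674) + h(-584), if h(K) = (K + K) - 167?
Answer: -552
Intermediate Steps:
h(K) = -167 + 2*K (h(K) = 2*K - 167 = -167 + 2*K)
S(61, 674) + h(-584) = (109 + 674) + (-167 + 2*(-584)) = 783 + (-167 - 1168) = 783 - 1335 = -552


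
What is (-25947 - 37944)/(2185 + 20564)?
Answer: -21297/7583 ≈ -2.8085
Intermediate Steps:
(-25947 - 37944)/(2185 + 20564) = -63891/22749 = -63891*1/22749 = -21297/7583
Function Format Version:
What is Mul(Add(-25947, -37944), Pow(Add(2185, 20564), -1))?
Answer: Rational(-21297, 7583) ≈ -2.8085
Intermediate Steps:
Mul(Add(-25947, -37944), Pow(Add(2185, 20564), -1)) = Mul(-63891, Pow(22749, -1)) = Mul(-63891, Rational(1, 22749)) = Rational(-21297, 7583)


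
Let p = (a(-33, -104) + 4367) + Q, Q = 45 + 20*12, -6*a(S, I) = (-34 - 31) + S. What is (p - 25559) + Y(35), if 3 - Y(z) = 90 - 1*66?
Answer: -62735/3 ≈ -20912.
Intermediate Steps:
a(S, I) = 65/6 - S/6 (a(S, I) = -((-34 - 31) + S)/6 = -(-65 + S)/6 = 65/6 - S/6)
Y(z) = -21 (Y(z) = 3 - (90 - 1*66) = 3 - (90 - 66) = 3 - 1*24 = 3 - 24 = -21)
Q = 285 (Q = 45 + 240 = 285)
p = 14005/3 (p = ((65/6 - ⅙*(-33)) + 4367) + 285 = ((65/6 + 11/2) + 4367) + 285 = (49/3 + 4367) + 285 = 13150/3 + 285 = 14005/3 ≈ 4668.3)
(p - 25559) + Y(35) = (14005/3 - 25559) - 21 = -62672/3 - 21 = -62735/3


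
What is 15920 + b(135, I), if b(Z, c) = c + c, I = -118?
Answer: 15684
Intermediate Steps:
b(Z, c) = 2*c
15920 + b(135, I) = 15920 + 2*(-118) = 15920 - 236 = 15684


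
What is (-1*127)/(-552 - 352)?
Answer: 127/904 ≈ 0.14049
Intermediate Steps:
(-1*127)/(-552 - 352) = -127/(-904) = -127*(-1/904) = 127/904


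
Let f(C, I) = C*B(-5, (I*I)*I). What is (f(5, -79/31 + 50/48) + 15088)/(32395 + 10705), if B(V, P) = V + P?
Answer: 6196363626587/17749906790400 ≈ 0.34909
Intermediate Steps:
B(V, P) = P + V
f(C, I) = C*(-5 + I³) (f(C, I) = C*((I*I)*I - 5) = C*(I²*I - 5) = C*(I³ - 5) = C*(-5 + I³))
(f(5, -79/31 + 50/48) + 15088)/(32395 + 10705) = (5*(-5 + (-79/31 + 50/48)³) + 15088)/(32395 + 10705) = (5*(-5 + (-79*1/31 + 50*(1/48))³) + 15088)/43100 = (5*(-5 + (-79/31 + 25/24)³) + 15088)*(1/43100) = (5*(-5 + (-1121/744)³) + 15088)*(1/43100) = (5*(-5 - 1408694561/411830784) + 15088)*(1/43100) = (5*(-3467848481/411830784) + 15088)*(1/43100) = (-17339242405/411830784 + 15088)*(1/43100) = (6196363626587/411830784)*(1/43100) = 6196363626587/17749906790400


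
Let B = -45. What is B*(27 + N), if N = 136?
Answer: -7335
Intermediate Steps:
B*(27 + N) = -45*(27 + 136) = -45*163 = -7335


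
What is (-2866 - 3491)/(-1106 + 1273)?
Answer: -6357/167 ≈ -38.066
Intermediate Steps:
(-2866 - 3491)/(-1106 + 1273) = -6357/167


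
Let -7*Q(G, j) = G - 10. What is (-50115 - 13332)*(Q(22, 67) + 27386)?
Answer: -12162155430/7 ≈ -1.7375e+9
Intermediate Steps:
Q(G, j) = 10/7 - G/7 (Q(G, j) = -(G - 10)/7 = -(-10 + G)/7 = 10/7 - G/7)
(-50115 - 13332)*(Q(22, 67) + 27386) = (-50115 - 13332)*((10/7 - ⅐*22) + 27386) = -63447*((10/7 - 22/7) + 27386) = -63447*(-12/7 + 27386) = -63447*191690/7 = -12162155430/7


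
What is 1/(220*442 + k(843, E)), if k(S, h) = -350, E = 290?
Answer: 1/96890 ≈ 1.0321e-5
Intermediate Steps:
1/(220*442 + k(843, E)) = 1/(220*442 - 350) = 1/(97240 - 350) = 1/96890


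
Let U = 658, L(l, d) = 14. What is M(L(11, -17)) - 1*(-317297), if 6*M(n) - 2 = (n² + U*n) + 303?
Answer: 1913495/6 ≈ 3.1892e+5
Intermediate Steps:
M(n) = 305/6 + n²/6 + 329*n/3 (M(n) = ⅓ + ((n² + 658*n) + 303)/6 = ⅓ + (303 + n² + 658*n)/6 = ⅓ + (101/2 + n²/6 + 329*n/3) = 305/6 + n²/6 + 329*n/3)
M(L(11, -17)) - 1*(-317297) = (305/6 + (⅙)*14² + (329/3)*14) - 1*(-317297) = (305/6 + (⅙)*196 + 4606/3) + 317297 = (305/6 + 98/3 + 4606/3) + 317297 = 9713/6 + 317297 = 1913495/6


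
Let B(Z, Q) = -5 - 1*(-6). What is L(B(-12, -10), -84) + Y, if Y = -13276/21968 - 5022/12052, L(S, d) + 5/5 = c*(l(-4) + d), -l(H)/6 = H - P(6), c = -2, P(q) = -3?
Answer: 2547951027/16547396 ≈ 153.98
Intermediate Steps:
B(Z, Q) = 1 (B(Z, Q) = -5 + 6 = 1)
l(H) = -18 - 6*H (l(H) = -6*(H - 1*(-3)) = -6*(H + 3) = -6*(3 + H) = -18 - 6*H)
L(S, d) = -13 - 2*d (L(S, d) = -1 - 2*((-18 - 6*(-4)) + d) = -1 - 2*((-18 + 24) + d) = -1 - 2*(6 + d) = -1 + (-12 - 2*d) = -13 - 2*d)
Y = -16895353/16547396 (Y = -13276*1/21968 - 5022*1/12052 = -3319/5492 - 2511/6026 = -16895353/16547396 ≈ -1.0210)
L(B(-12, -10), -84) + Y = (-13 - 2*(-84)) - 16895353/16547396 = (-13 + 168) - 16895353/16547396 = 155 - 16895353/16547396 = 2547951027/16547396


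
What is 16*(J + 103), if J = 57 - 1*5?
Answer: 2480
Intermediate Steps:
J = 52 (J = 57 - 5 = 52)
16*(J + 103) = 16*(52 + 103) = 16*155 = 2480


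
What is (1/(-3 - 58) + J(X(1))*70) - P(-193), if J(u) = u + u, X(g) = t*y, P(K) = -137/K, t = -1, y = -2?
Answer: 3287890/11773 ≈ 279.27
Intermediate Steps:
X(g) = 2 (X(g) = -1*(-2) = 2)
J(u) = 2*u
(1/(-3 - 58) + J(X(1))*70) - P(-193) = (1/(-3 - 58) + (2*2)*70) - (-137)/(-193) = (1/(-61) + 4*70) - (-137)*(-1)/193 = (-1/61 + 280) - 1*137/193 = 17079/61 - 137/193 = 3287890/11773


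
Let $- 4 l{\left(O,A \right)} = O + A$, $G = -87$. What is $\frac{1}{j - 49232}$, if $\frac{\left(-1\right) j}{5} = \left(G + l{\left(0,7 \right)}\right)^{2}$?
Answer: $- \frac{16}{1417837} \approx -1.1285 \cdot 10^{-5}$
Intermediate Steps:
$l{\left(O,A \right)} = - \frac{A}{4} - \frac{O}{4}$ ($l{\left(O,A \right)} = - \frac{O + A}{4} = - \frac{A + O}{4} = - \frac{A}{4} - \frac{O}{4}$)
$j = - \frac{630125}{16}$ ($j = - 5 \left(-87 - \frac{7}{4}\right)^{2} = - 5 \left(- \frac{355}{4}\right)^{2} = \left(-5\right) \frac{126025}{16} = - \frac{630125}{16} \approx -39383.0$)
$\frac{1}{j - 49232} = \frac{1}{- \frac{630125}{16} - 49232} = \frac{1}{- \frac{1417837}{16}} = - \frac{16}{1417837}$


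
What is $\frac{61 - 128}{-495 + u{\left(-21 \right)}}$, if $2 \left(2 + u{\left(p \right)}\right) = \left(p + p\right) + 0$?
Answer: $\frac{67}{518} \approx 0.12934$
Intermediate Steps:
$u{\left(p \right)} = -2 + p$ ($u{\left(p \right)} = -2 + \frac{\left(p + p\right) + 0}{2} = -2 + \frac{2 p + 0}{2} = -2 + \frac{2 p}{2} = -2 + p$)
$\frac{61 - 128}{-495 + u{\left(-21 \right)}} = \frac{61 - 128}{-495 - 23} = - \frac{67}{-495 - 23} = - \frac{67}{-518} = \left(-67\right) \left(- \frac{1}{518}\right) = \frac{67}{518}$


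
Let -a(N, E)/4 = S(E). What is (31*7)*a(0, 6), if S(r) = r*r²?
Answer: -187488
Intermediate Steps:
S(r) = r³
a(N, E) = -4*E³
(31*7)*a(0, 6) = (31*7)*(-4*6³) = 217*(-4*216) = 217*(-864) = -187488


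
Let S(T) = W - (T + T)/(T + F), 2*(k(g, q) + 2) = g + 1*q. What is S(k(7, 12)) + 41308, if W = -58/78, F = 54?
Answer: 66049913/1599 ≈ 41307.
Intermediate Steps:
W = -29/39 (W = -58*1/78 = -29/39 ≈ -0.74359)
k(g, q) = -2 + g/2 + q/2 (k(g, q) = -2 + (g + 1*q)/2 = -2 + (g + q)/2 = -2 + (g/2 + q/2) = -2 + g/2 + q/2)
S(T) = -29/39 - 2*T/(54 + T) (S(T) = -29/39 - (T + T)/(T + 54) = -29/39 - 2*T/(54 + T))
S(k(7, 12)) + 41308 = (-1566 - 107*(-2 + (½)*7 + (½)*12))/(39*(54 + (-2 + (½)*7 + (½)*12))) + 41308 = (-1566 - 107*(-2 + 7/2 + 6))/(39*(54 + (-2 + 7/2 + 6))) + 41308 = (-1566 - 107*15/2)/(39*(54 + 15/2)) + 41308 = (-1566 - 1605/2)/(39*(123/2)) + 41308 = (1/39)*(2/123)*(-4737/2) + 41308 = -1579/1599 + 41308 = 66049913/1599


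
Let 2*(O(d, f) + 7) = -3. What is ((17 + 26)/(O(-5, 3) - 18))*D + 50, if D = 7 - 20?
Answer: 3768/53 ≈ 71.094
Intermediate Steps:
O(d, f) = -17/2 (O(d, f) = -7 + (½)*(-3) = -7 - 3/2 = -17/2)
D = -13
((17 + 26)/(O(-5, 3) - 18))*D + 50 = ((17 + 26)/(-17/2 - 18))*(-13) + 50 = (43/(-53/2))*(-13) + 50 = (43*(-2/53))*(-13) + 50 = -86/53*(-13) + 50 = 1118/53 + 50 = 3768/53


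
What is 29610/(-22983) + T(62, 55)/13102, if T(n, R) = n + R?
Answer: -2732349/2135626 ≈ -1.2794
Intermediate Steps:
T(n, R) = R + n
29610/(-22983) + T(62, 55)/13102 = 29610/(-22983) + (55 + 62)/13102 = 29610*(-1/22983) + 117*(1/13102) = -210/163 + 117/13102 = -2732349/2135626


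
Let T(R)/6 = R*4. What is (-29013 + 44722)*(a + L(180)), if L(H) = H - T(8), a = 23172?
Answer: 363820440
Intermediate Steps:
T(R) = 24*R (T(R) = 6*(R*4) = 6*(4*R) = 24*R)
L(H) = -192 + H (L(H) = H - 24*8 = H - 1*192 = H - 192 = -192 + H)
(-29013 + 44722)*(a + L(180)) = (-29013 + 44722)*(23172 + (-192 + 180)) = 15709*(23172 - 12) = 15709*23160 = 363820440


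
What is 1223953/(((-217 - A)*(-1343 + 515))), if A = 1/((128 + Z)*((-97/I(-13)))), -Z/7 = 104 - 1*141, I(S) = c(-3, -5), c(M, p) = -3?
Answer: 5105107963/749428872 ≈ 6.8120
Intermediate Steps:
I(S) = -3
Z = 259 (Z = -7*(104 - 1*141) = -7*(104 - 141) = -7*(-37) = 259)
A = 1/12513 (A = 1/((128 + 259)*((-97/(-3)))) = 1/(387*((-97*(-⅓)))) = 1/(387*(97/3)) = (1/387)*(3/97) = 1/12513 ≈ 7.9917e-5)
1223953/(((-217 - A)*(-1343 + 515))) = 1223953/(((-217 - 1*1/12513)*(-1343 + 515))) = 1223953/(((-217 - 1/12513)*(-828))) = 1223953/((-2715322/12513*(-828))) = 1223953/(749428872/4171) = 1223953*(4171/749428872) = 5105107963/749428872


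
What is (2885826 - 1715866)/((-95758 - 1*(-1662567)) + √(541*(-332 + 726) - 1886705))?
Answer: 229137982205/306861514504 - 1608695*I*√13831/306861514504 ≈ 0.74671 - 0.00061654*I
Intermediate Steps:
(2885826 - 1715866)/((-95758 - 1*(-1662567)) + √(541*(-332 + 726) - 1886705)) = 1169960/((-95758 + 1662567) + √(541*394 - 1886705)) = 1169960/(1566809 + √(213154 - 1886705)) = 1169960/(1566809 + √(-1673551)) = 1169960/(1566809 + 11*I*√13831)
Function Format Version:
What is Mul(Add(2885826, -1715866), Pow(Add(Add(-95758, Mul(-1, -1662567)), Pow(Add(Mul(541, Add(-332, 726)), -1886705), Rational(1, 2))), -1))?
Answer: Add(Rational(229137982205, 306861514504), Mul(Rational(-1608695, 306861514504), I, Pow(13831, Rational(1, 2)))) ≈ Add(0.74671, Mul(-0.00061654, I))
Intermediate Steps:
Mul(Add(2885826, -1715866), Pow(Add(Add(-95758, Mul(-1, -1662567)), Pow(Add(Mul(541, Add(-332, 726)), -1886705), Rational(1, 2))), -1)) = Mul(1169960, Pow(Add(Add(-95758, 1662567), Pow(Add(Mul(541, 394), -1886705), Rational(1, 2))), -1)) = Mul(1169960, Pow(Add(1566809, Pow(Add(213154, -1886705), Rational(1, 2))), -1)) = Mul(1169960, Pow(Add(1566809, Pow(-1673551, Rational(1, 2))), -1)) = Mul(1169960, Pow(Add(1566809, Mul(11, I, Pow(13831, Rational(1, 2)))), -1))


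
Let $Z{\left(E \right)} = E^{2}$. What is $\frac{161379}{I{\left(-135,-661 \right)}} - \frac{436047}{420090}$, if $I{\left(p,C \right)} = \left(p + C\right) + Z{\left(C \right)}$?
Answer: $- \frac{2719495417}{4071372250} \approx -0.66796$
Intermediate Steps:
$I{\left(p,C \right)} = C + p + C^{2}$ ($I{\left(p,C \right)} = \left(p + C\right) + C^{2} = \left(C + p\right) + C^{2} = C + p + C^{2}$)
$\frac{161379}{I{\left(-135,-661 \right)}} - \frac{436047}{420090} = \frac{161379}{-661 - 135 + \left(-661\right)^{2}} - \frac{436047}{420090} = \frac{161379}{-661 - 135 + 436921} - \frac{145349}{140030} = \frac{161379}{436125} - \frac{145349}{140030} = 161379 \cdot \frac{1}{436125} - \frac{145349}{140030} = \frac{53793}{145375} - \frac{145349}{140030} = - \frac{2719495417}{4071372250}$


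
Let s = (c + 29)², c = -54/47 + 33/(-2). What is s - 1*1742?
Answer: -14253823/8836 ≈ -1613.2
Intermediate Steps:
c = -1659/94 (c = -54*1/47 + 33*(-½) = -54/47 - 33/2 = -1659/94 ≈ -17.649)
s = 1138489/8836 (s = (-1659/94 + 29)² = (1067/94)² = 1138489/8836 ≈ 128.85)
s - 1*1742 = 1138489/8836 - 1*1742 = 1138489/8836 - 1742 = -14253823/8836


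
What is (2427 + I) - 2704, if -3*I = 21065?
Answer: -21896/3 ≈ -7298.7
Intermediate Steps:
I = -21065/3 (I = -⅓*21065 = -21065/3 ≈ -7021.7)
(2427 + I) - 2704 = (2427 - 21065/3) - 2704 = -13784/3 - 2704 = -21896/3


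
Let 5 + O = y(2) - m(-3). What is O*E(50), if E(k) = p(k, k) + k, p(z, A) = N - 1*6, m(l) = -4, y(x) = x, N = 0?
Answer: 44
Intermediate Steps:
p(z, A) = -6 (p(z, A) = 0 - 1*6 = 0 - 6 = -6)
E(k) = -6 + k
O = 1 (O = -5 + (2 - 1*(-4)) = -5 + (2 + 4) = -5 + 6 = 1)
O*E(50) = 1*(-6 + 50) = 1*44 = 44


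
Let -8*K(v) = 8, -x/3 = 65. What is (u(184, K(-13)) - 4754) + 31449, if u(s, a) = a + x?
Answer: 26499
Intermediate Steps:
x = -195 (x = -3*65 = -195)
K(v) = -1 (K(v) = -1/8*8 = -1)
u(s, a) = -195 + a (u(s, a) = a - 195 = -195 + a)
(u(184, K(-13)) - 4754) + 31449 = ((-195 - 1) - 4754) + 31449 = (-196 - 4754) + 31449 = -4950 + 31449 = 26499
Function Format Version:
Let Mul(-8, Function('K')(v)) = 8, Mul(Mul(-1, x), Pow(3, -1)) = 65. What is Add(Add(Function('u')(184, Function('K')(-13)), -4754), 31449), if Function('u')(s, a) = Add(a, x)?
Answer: 26499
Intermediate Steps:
x = -195 (x = Mul(-3, 65) = -195)
Function('K')(v) = -1 (Function('K')(v) = Mul(Rational(-1, 8), 8) = -1)
Function('u')(s, a) = Add(-195, a) (Function('u')(s, a) = Add(a, -195) = Add(-195, a))
Add(Add(Function('u')(184, Function('K')(-13)), -4754), 31449) = Add(Add(Add(-195, -1), -4754), 31449) = Add(Add(-196, -4754), 31449) = Add(-4950, 31449) = 26499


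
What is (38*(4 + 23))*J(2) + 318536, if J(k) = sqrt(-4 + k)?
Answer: 318536 + 1026*I*sqrt(2) ≈ 3.1854e+5 + 1451.0*I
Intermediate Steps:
(38*(4 + 23))*J(2) + 318536 = (38*(4 + 23))*sqrt(-4 + 2) + 318536 = (38*27)*sqrt(-2) + 318536 = 1026*(I*sqrt(2)) + 318536 = 1026*I*sqrt(2) + 318536 = 318536 + 1026*I*sqrt(2)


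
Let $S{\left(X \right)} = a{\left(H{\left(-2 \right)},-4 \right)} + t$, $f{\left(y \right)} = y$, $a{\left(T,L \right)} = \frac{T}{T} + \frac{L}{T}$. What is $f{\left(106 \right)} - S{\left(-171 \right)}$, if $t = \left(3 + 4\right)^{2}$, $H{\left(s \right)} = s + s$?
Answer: $55$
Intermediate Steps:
$H{\left(s \right)} = 2 s$
$a{\left(T,L \right)} = 1 + \frac{L}{T}$
$t = 49$ ($t = 7^{2} = 49$)
$S{\left(X \right)} = 51$ ($S{\left(X \right)} = \frac{-4 + 2 \left(-2\right)}{2 \left(-2\right)} + 49 = \frac{-4 - 4}{-4} + 49 = \left(- \frac{1}{4}\right) \left(-8\right) + 49 = 2 + 49 = 51$)
$f{\left(106 \right)} - S{\left(-171 \right)} = 106 - 51 = 55$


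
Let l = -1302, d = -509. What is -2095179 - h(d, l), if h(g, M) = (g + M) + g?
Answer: -2092859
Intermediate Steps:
h(g, M) = M + 2*g (h(g, M) = (M + g) + g = M + 2*g)
-2095179 - h(d, l) = -2095179 - (-1302 + 2*(-509)) = -2095179 - (-1302 - 1018) = -2095179 - 1*(-2320) = -2095179 + 2320 = -2092859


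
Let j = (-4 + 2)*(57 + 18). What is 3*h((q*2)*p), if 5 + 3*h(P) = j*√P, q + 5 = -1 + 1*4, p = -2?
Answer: -5 - 300*√2 ≈ -429.26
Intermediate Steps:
q = -2 (q = -5 + (-1 + 1*4) = -5 + (-1 + 4) = -5 + 3 = -2)
j = -150 (j = -2*75 = -150)
h(P) = -5/3 - 50*√P (h(P) = -5/3 + (-150*√P)/3 = -5/3 - 50*√P)
3*h((q*2)*p) = 3*(-5/3 - 50*2*√2) = 3*(-5/3 - 100*√2) = -5 - 300*√2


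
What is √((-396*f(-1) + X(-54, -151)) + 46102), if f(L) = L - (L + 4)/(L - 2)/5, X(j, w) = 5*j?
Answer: 2*√288430/5 ≈ 214.82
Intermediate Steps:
f(L) = L - (4 + L)/(5*(-2 + L)) (f(L) = L - (4 + L)/(-2 + L)/5 = L - (4 + L)/(5*(-2 + L)))
√((-396*f(-1) + X(-54, -151)) + 46102) = √((-396*(-4 - 11*(-1) + 5*(-1)²)/(5*(-2 - 1)) + 5*(-54)) + 46102) = √((-396*(-4 + 11 + 5*1)/(5*(-3)) - 270) + 46102) = √((-396*(-1)*(-4 + 11 + 5)/(5*3) - 270) + 46102) = √((-396*(-1)*12/(5*3) - 270) + 46102) = √((-396*(-⅘) - 270) + 46102) = √((1584/5 - 270) + 46102) = √(234/5 + 46102) = √(230744/5) = 2*√288430/5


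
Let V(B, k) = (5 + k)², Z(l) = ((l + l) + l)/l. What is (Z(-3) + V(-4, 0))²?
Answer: 784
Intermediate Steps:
Z(l) = 3 (Z(l) = (2*l + l)/l = (3*l)/l = 3)
(Z(-3) + V(-4, 0))² = (3 + (5 + 0)²)² = (3 + 5²)² = (3 + 25)² = 28² = 784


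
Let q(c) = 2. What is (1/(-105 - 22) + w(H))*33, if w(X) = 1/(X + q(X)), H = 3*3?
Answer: 348/127 ≈ 2.7402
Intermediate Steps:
H = 9
w(X) = 1/(2 + X) (w(X) = 1/(X + 2) = 1/(2 + X))
(1/(-105 - 22) + w(H))*33 = (1/(-105 - 22) + 1/(2 + 9))*33 = (1/(-127) + 1/11)*33 = (-1/127 + 1/11)*33 = (116/1397)*33 = 348/127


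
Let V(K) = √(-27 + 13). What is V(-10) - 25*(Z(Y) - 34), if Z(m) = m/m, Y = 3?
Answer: 825 + I*√14 ≈ 825.0 + 3.7417*I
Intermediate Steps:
Z(m) = 1
V(K) = I*√14 (V(K) = √(-14) = I*√14)
V(-10) - 25*(Z(Y) - 34) = I*√14 - 25*(1 - 34) = I*√14 - 25*(-33) = I*√14 + 825 = 825 + I*√14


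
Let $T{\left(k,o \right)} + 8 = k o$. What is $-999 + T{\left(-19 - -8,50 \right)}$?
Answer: $-1557$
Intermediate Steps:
$T{\left(k,o \right)} = -8 + k o$
$-999 + T{\left(-19 - -8,50 \right)} = -999 + \left(-8 + \left(-19 - -8\right) 50\right) = -999 + \left(-8 + \left(-19 + 8\right) 50\right) = -999 - 558 = -1557$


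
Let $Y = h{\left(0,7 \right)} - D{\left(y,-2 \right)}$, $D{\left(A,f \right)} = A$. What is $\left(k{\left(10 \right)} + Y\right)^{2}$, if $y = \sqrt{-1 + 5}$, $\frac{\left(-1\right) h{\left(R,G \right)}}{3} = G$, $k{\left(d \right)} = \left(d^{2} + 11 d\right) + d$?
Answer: $38809$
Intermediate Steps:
$k{\left(d \right)} = d^{2} + 12 d$
$h{\left(R,G \right)} = - 3 G$
$y = 2$ ($y = \sqrt{4} = 2$)
$Y = -23$ ($Y = \left(-3\right) 7 - 2 = -21 - 2 = -23$)
$\left(k{\left(10 \right)} + Y\right)^{2} = \left(10 \left(12 + 10\right) - 23\right)^{2} = \left(10 \cdot 22 - 23\right)^{2} = \left(220 - 23\right)^{2} = 197^{2} = 38809$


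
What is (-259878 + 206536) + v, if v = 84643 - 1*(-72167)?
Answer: 103468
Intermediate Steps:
v = 156810 (v = 84643 + 72167 = 156810)
(-259878 + 206536) + v = (-259878 + 206536) + 156810 = -53342 + 156810 = 103468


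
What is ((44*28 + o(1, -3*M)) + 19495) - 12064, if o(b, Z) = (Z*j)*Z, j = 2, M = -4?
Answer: 8951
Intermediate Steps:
o(b, Z) = 2*Z**2 (o(b, Z) = (Z*2)*Z = (2*Z)*Z = 2*Z**2)
((44*28 + o(1, -3*M)) + 19495) - 12064 = ((44*28 + 2*(-3*(-4))**2) + 19495) - 12064 = ((1232 + 2*12**2) + 19495) - 12064 = ((1232 + 2*144) + 19495) - 12064 = ((1232 + 288) + 19495) - 12064 = (1520 + 19495) - 12064 = 21015 - 12064 = 8951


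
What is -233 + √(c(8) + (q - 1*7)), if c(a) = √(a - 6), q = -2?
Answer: -233 + I*√(9 - √2) ≈ -233.0 + 2.7542*I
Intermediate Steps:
c(a) = √(-6 + a)
-233 + √(c(8) + (q - 1*7)) = -233 + √(√(-6 + 8) + (-2 - 1*7)) = -233 + √(√2 + (-2 - 7)) = -233 + √(√2 - 9) = -233 + √(-9 + √2)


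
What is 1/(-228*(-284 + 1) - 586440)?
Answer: -1/521916 ≈ -1.9160e-6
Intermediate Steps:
1/(-228*(-284 + 1) - 586440) = 1/(-228*(-283) - 586440) = 1/(64524 - 586440) = 1/(-521916) = -1/521916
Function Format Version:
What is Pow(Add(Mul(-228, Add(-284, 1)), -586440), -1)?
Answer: Rational(-1, 521916) ≈ -1.9160e-6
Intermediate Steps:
Pow(Add(Mul(-228, Add(-284, 1)), -586440), -1) = Pow(Add(Mul(-228, -283), -586440), -1) = Pow(Add(64524, -586440), -1) = Pow(-521916, -1) = Rational(-1, 521916)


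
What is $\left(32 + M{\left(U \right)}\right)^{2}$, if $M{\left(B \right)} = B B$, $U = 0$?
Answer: $1024$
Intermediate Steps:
$M{\left(B \right)} = B^{2}$
$\left(32 + M{\left(U \right)}\right)^{2} = \left(32 + 0^{2}\right)^{2} = \left(32 + 0\right)^{2} = 32^{2} = 1024$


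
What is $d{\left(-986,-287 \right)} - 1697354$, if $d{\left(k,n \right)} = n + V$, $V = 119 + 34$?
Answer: $-1697488$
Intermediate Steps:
$V = 153$
$d{\left(k,n \right)} = 153 + n$ ($d{\left(k,n \right)} = n + 153 = 153 + n$)
$d{\left(-986,-287 \right)} - 1697354 = \left(153 - 287\right) - 1697354 = -134 - 1697354 = -1697488$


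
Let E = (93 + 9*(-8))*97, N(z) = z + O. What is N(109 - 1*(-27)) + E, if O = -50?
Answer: 2123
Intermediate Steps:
N(z) = -50 + z (N(z) = z - 50 = -50 + z)
E = 2037 (E = (93 - 72)*97 = 21*97 = 2037)
N(109 - 1*(-27)) + E = (-50 + (109 - 1*(-27))) + 2037 = (-50 + (109 + 27)) + 2037 = (-50 + 136) + 2037 = 86 + 2037 = 2123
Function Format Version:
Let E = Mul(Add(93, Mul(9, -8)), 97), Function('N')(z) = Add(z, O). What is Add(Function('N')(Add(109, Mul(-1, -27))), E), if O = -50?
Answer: 2123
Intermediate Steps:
Function('N')(z) = Add(-50, z) (Function('N')(z) = Add(z, -50) = Add(-50, z))
E = 2037 (E = Mul(Add(93, -72), 97) = Mul(21, 97) = 2037)
Add(Function('N')(Add(109, Mul(-1, -27))), E) = Add(Add(-50, Add(109, Mul(-1, -27))), 2037) = Add(Add(-50, Add(109, 27)), 2037) = Add(Add(-50, 136), 2037) = Add(86, 2037) = 2123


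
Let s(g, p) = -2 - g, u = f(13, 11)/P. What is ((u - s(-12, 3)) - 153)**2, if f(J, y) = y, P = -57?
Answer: 86527204/3249 ≈ 26632.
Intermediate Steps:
u = -11/57 (u = 11/(-57) = 11*(-1/57) = -11/57 ≈ -0.19298)
((u - s(-12, 3)) - 153)**2 = ((-11/57 - (-2 - 1*(-12))) - 153)**2 = ((-11/57 - (-2 + 12)) - 153)**2 = ((-11/57 - 1*10) - 153)**2 = ((-11/57 - 10) - 153)**2 = (-581/57 - 153)**2 = (-9302/57)**2 = 86527204/3249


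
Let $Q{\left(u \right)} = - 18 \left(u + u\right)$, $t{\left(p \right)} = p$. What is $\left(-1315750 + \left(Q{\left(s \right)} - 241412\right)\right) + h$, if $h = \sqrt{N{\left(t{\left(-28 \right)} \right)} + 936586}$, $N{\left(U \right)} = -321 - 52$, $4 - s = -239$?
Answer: $-1565910 + \sqrt{936213} \approx -1.5649 \cdot 10^{6}$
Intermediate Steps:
$s = 243$ ($s = 4 - -239 = 4 + 239 = 243$)
$N{\left(U \right)} = -373$
$Q{\left(u \right)} = - 36 u$ ($Q{\left(u \right)} = - 18 \cdot 2 u = - 36 u$)
$h = \sqrt{936213}$ ($h = \sqrt{-373 + 936586} = \sqrt{936213} \approx 967.58$)
$\left(-1315750 + \left(Q{\left(s \right)} - 241412\right)\right) + h = \left(-1315750 - 250160\right) + \sqrt{936213} = -1565910 + \sqrt{936213}$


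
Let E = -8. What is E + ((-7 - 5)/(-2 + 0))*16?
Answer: 88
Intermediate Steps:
E + ((-7 - 5)/(-2 + 0))*16 = -8 + ((-7 - 5)/(-2 + 0))*16 = -8 - 12/(-2)*16 = -8 - 12*(-½)*16 = -8 + 6*16 = -8 + 96 = 88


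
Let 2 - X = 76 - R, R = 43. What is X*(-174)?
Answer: 5394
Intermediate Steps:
X = -31 (X = 2 - (76 - 1*43) = 2 - (76 - 43) = 2 - 1*33 = 2 - 33 = -31)
X*(-174) = -31*(-174) = 5394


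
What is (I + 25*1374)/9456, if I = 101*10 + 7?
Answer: 11789/3152 ≈ 3.7402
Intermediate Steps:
I = 1017 (I = 1010 + 7 = 1017)
(I + 25*1374)/9456 = (1017 + 25*1374)/9456 = (1017 + 34350)*(1/9456) = 35367*(1/9456) = 11789/3152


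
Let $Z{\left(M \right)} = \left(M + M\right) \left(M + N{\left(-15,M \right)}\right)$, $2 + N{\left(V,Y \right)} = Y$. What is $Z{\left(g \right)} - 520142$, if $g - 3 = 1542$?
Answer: $9021778$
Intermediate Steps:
$g = 1545$ ($g = 3 + 1542 = 1545$)
$N{\left(V,Y \right)} = -2 + Y$
$Z{\left(M \right)} = 2 M \left(-2 + 2 M\right)$ ($Z{\left(M \right)} = \left(M + M\right) \left(M + \left(-2 + M\right)\right) = 2 M \left(-2 + 2 M\right)$)
$Z{\left(g \right)} - 520142 = 4 \cdot 1545 \left(-1 + 1545\right) - 520142 = 4 \cdot 1545 \cdot 1544 - 520142 = 9541920 - 520142 = 9021778$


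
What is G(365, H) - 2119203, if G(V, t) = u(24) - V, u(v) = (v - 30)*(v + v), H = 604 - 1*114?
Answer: -2119856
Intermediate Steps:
H = 490 (H = 604 - 114 = 490)
u(v) = 2*v*(-30 + v) (u(v) = (-30 + v)*(2*v) = 2*v*(-30 + v))
G(V, t) = -288 - V (G(V, t) = 2*24*(-30 + 24) - V = 2*24*(-6) - V = -288 - V)
G(365, H) - 2119203 = (-288 - 1*365) - 2119203 = (-288 - 365) - 2119203 = -653 - 2119203 = -2119856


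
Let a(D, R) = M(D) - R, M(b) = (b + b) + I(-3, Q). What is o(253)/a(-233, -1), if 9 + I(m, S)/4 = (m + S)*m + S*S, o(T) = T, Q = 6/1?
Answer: -253/393 ≈ -0.64377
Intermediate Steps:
Q = 6 (Q = 6*1 = 6)
I(m, S) = -36 + 4*S² + 4*m*(S + m) (I(m, S) = -36 + 4*((m + S)*m + S*S) = -36 + 4*((S + m)*m + S²) = -36 + 4*(m*(S + m) + S²) = -36 + 4*(S² + m*(S + m)) = -36 + (4*S² + 4*m*(S + m)) = -36 + 4*S² + 4*m*(S + m))
M(b) = 72 + 2*b (M(b) = (b + b) + (-36 + 4*6² + 4*(-3)² + 4*6*(-3)) = 2*b + (-36 + 4*36 + 4*9 - 72) = 2*b + (-36 + 144 + 36 - 72) = 2*b + 72 = 72 + 2*b)
a(D, R) = 72 - R + 2*D (a(D, R) = (72 + 2*D) - R = 72 - R + 2*D)
o(253)/a(-233, -1) = 253/(72 - 1*(-1) + 2*(-233)) = 253/(72 + 1 - 466) = 253/(-393) = 253*(-1/393) = -253/393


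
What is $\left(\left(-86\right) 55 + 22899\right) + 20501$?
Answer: $38670$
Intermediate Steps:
$\left(\left(-86\right) 55 + 22899\right) + 20501 = \left(-4730 + 22899\right) + 20501 = 18169 + 20501 = 38670$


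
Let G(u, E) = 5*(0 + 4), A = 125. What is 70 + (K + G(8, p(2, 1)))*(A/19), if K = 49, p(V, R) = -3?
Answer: 9955/19 ≈ 523.95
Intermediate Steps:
G(u, E) = 20 (G(u, E) = 5*4 = 20)
70 + (K + G(8, p(2, 1)))*(A/19) = 70 + (49 + 20)*(125/19) = 70 + 69*(125*(1/19)) = 70 + 69*(125/19) = 70 + 8625/19 = 9955/19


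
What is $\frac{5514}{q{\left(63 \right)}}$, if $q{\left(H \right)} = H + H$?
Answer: $\frac{919}{21} \approx 43.762$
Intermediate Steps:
$q{\left(H \right)} = 2 H$
$\frac{5514}{q{\left(63 \right)}} = \frac{5514}{2 \cdot 63} = \frac{5514}{126} = 5514 \cdot \frac{1}{126} = \frac{919}{21}$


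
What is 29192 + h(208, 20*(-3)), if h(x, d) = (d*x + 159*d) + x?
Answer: 7380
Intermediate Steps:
h(x, d) = x + 159*d + d*x (h(x, d) = (159*d + d*x) + x = x + 159*d + d*x)
29192 + h(208, 20*(-3)) = 29192 + (208 + 159*(20*(-3)) + (20*(-3))*208) = 29192 + (208 + 159*(-60) - 60*208) = 29192 + (208 - 9540 - 12480) = 29192 - 21812 = 7380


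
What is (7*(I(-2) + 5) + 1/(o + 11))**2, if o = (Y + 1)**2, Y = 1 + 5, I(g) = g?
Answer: 1590121/3600 ≈ 441.70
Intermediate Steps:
Y = 6
o = 49 (o = (6 + 1)**2 = 7**2 = 49)
(7*(I(-2) + 5) + 1/(o + 11))**2 = (7*(-2 + 5) + 1/(49 + 11))**2 = (7*3 + 1/60)**2 = (21 + 1/60)**2 = (1261/60)**2 = 1590121/3600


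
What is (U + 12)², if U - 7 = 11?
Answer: 900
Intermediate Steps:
U = 18 (U = 7 + 11 = 18)
(U + 12)² = (18 + 12)² = 30² = 900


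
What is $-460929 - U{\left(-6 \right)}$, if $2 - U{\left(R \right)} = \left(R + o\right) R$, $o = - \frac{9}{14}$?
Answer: $- \frac{3226238}{7} \approx -4.6089 \cdot 10^{5}$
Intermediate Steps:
$o = - \frac{9}{14}$ ($o = \left(-9\right) \frac{1}{14} = - \frac{9}{14} \approx -0.64286$)
$U{\left(R \right)} = 2 - R \left(- \frac{9}{14} + R\right)$ ($U{\left(R \right)} = 2 - \left(R - \frac{9}{14}\right) R = 2 - \left(- \frac{9}{14} + R\right) R = 2 - R \left(- \frac{9}{14} + R\right)$)
$-460929 - U{\left(-6 \right)} = -460929 - \left(2 - \left(-6\right)^{2} + \frac{9}{14} \left(-6\right)\right) = -460929 - \left(2 - 36 - \frac{27}{7}\right) = -460929 - - \frac{265}{7} = -460929 + \frac{265}{7} = - \frac{3226238}{7}$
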